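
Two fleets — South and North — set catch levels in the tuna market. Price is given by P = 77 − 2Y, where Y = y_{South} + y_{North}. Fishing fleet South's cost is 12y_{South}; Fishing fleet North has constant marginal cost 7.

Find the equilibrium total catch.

Fishing fleet South's profit: π = y_{South}(77 − 2(y_{South} + y_{North})) − 12y_{South}.
∂π/∂y_{South} = 65 − 4y_{South} − 2y_{North} = 0, so y_{South} = 16.25 − 0.5y_{North}.
By the same steps for North: y_{North} = 17.5 − 0.5y_{South}.
Substituting the second reaction function into the first: y_{South} = 16.25 − 0.5(17.5 − 0.5y_{South}), which gives 0.75y_{South} = 7.5 ⇒ y_{South} = 10.
Then y_{North} = 17.5 − 0.5·10 = 12.5.
Total catch: 10 + 12.5 = 22.5.

22.5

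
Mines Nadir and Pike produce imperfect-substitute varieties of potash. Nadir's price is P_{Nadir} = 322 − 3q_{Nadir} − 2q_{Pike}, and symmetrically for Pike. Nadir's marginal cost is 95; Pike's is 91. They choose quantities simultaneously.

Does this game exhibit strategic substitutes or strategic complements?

strategic substitutes

Mine Nadir's profit: π = q_{Nadir}(322 − 3q_{Nadir} − 2q_{Pike}) − 95q_{Nadir}.
∂π/∂q_{Nadir} = 227 − 6q_{Nadir} − 2q_{Pike} = 0 ⇒ q_{Nadir} = 227/6 − (1/3)q_{Pike}.
The best-response slope dq_{Nadir}/dq_{Pike} = −1/3 < 0: the reaction function is downward-sloping, so the choices are strategic substitutes.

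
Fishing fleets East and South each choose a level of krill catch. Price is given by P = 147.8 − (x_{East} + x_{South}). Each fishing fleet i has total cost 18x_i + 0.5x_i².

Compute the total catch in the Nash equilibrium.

64.9

Fishing fleet East's profit: π = x_{East}(147.8 − (x_{East} + x_{South})) − 18x_{East} − 0.5x_{East}².
∂π/∂x_{East} = 129.8 − 3x_{East} − x_{South} = 0, so x_{East} = 649/15 − (1/3)x_{South}.
Setting x_{East} = x_{South} in the reaction function: x_{East} = 649/15 − (1/3)x_{East}, so x_{East} = (649/15) / (4/3) = 32.45.
Total catch: 32.45 + 32.45 = 64.9.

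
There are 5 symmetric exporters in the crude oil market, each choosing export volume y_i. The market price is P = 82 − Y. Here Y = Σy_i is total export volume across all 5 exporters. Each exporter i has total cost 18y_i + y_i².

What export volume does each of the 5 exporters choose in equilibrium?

8

A representative exporter's profit is π_i = y_i(82 − Y) − 18y_i − y_i², with Y = y_i + Σ_{j≠i} y_j.
First-order condition: 64 − 4y_i − Σ_{j≠i} y_j = 0.
Imposing symmetry (y_j = y for all j) turns Σ_{j≠i} y_j into 4y, so 64 = 8y and y = 8.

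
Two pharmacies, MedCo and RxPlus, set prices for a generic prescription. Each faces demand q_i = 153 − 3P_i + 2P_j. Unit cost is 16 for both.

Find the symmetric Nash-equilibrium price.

MedCo's profit: π = (P_{MedCo} − 16)(153 − 3P_{MedCo} + 2P_{RxPlus}).
∂π/∂P_{MedCo} = 201 − 6P_{MedCo} + 2P_{RxPlus} = 0 ⇒ P_{MedCo} = 33.5 + (1/3)P_{RxPlus}.
The game is symmetric, so in equilibrium P_{RxPlus} = P_{MedCo}: the reaction function gives (2/3)P_{MedCo} = 33.5, hence P_{MedCo} = 50.25.

50.25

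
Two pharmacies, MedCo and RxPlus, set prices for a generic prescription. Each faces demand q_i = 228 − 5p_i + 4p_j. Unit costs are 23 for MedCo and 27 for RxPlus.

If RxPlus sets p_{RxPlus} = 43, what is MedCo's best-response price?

51.5

MedCo's profit: π = (p_{MedCo} − 23)(228 − 5p_{MedCo} + 4p_{RxPlus}).
∂π/∂p_{MedCo} = 343 − 10p_{MedCo} + 4p_{RxPlus} = 0 ⇒ p_{MedCo} = 34.3 + 0.4p_{RxPlus}.
At p_{RxPlus} = 43: p_{MedCo} = 34.3 + 0.4·43 = 51.5.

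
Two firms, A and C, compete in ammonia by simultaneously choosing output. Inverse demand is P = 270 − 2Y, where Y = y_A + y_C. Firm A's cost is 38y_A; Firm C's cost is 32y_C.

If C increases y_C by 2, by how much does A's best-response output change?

-1

Firm A's profit: π = y_A(270 − 2(y_A + y_C)) − 38y_A.
∂π/∂y_A = 232 − 4y_A − 2y_C = 0, so y_A = 58 − 0.5y_C.
The reaction-function slope is −0.5, so a 2-unit rise in y_C moves y_A by −0.5 × 2 = −1. A's best response falls — the actions are strategic substitutes.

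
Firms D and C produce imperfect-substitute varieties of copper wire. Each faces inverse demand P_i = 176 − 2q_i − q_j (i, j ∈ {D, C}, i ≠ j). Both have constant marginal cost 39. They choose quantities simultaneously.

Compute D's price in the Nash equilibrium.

Firm D's profit: π = q_D(176 − 2q_D − q_C) − 39q_D.
∂π/∂q_D = 137 − 4q_D − q_C = 0 ⇒ q_D = 34.25 − 0.25q_C.
The game is symmetric, so in equilibrium q_C = q_D: the reaction function gives 1.25q_D = 34.25, hence q_D = 27.4.
P_D = 176 − 2·27.4 − 27.4 = 93.8.

93.8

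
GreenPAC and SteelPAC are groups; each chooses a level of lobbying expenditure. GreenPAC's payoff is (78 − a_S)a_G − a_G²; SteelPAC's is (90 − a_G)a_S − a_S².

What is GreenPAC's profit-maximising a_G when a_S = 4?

Expanding GreenPAC's payoff: 78a_G − a_Sa_G − a_G².
∂π/∂a_G = 78 − a_S − 2a_G = 0, so a_G = 39 − 0.5a_S.
At a_S = 4: a_G = 39 − 0.5·4 = 37.

37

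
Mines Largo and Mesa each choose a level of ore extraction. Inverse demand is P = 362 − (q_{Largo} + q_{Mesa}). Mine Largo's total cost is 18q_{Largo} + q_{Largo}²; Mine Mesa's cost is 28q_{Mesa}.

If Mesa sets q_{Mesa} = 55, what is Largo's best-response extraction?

Mine Largo's profit: π = q_{Largo}(362 − (q_{Largo} + q_{Mesa})) − 18q_{Largo} − q_{Largo}².
∂π/∂q_{Largo} = 344 − 4q_{Largo} − q_{Mesa} = 0, so q_{Largo} = 86 − 0.25q_{Mesa}.
At q_{Mesa} = 55: q_{Largo} = 86 − 0.25·55 = 72.25.

72.25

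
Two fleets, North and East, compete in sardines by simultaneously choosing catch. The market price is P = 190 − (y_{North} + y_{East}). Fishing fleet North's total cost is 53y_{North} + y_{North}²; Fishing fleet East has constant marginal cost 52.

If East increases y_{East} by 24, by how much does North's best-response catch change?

-6

Fishing fleet North's profit: π = y_{North}(190 − (y_{North} + y_{East})) − 53y_{North} − y_{North}².
∂π/∂y_{North} = 137 − 4y_{North} − y_{East} = 0, so y_{North} = 34.25 − 0.25y_{East}.
The reaction-function slope is −0.25, so a 24-unit rise in y_{East} moves y_{North} by −0.25 × 24 = −6. North's best response falls — the actions are strategic substitutes.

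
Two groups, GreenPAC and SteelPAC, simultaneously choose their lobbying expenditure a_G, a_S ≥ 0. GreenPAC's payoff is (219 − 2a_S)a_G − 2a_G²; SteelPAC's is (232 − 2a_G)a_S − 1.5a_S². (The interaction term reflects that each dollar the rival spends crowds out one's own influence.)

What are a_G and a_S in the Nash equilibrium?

24.125, 61.25

Expanding GreenPAC's payoff: 219a_G − 2a_Sa_G − 2a_G².
∂π/∂a_G = 219 − 2a_S − 4a_G = 0, so a_G = 54.75 − 0.5a_S.
Likewise for SteelPAC: a_S = 232/3 − (2/3)a_G.
Substituting the second reaction function into the first: a_G = 54.75 − 0.5(232/3 − (2/3)a_G), which gives (2/3)a_G = 193/12 ⇒ a_G = 24.125.
Then a_S = 232/3 − (2/3)·24.125 = 61.25.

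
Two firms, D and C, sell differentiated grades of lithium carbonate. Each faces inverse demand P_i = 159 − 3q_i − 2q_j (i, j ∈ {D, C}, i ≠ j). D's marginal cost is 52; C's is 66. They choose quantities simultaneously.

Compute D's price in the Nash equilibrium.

Firm D's profit: π = q_D(159 − 3q_D − 2q_C) − 52q_D.
∂π/∂q_D = 107 − 6q_D − 2q_C = 0 ⇒ q_D = 107/6 − (1/3)q_C.
Similarly q_C = 15.5 − (1/3)q_D.
Solving the two reaction functions simultaneously: (1 − (−1/3)(−1/3))q_D = 107/6 − (1/3)·15.5, so (8/9)q_D = 38/3 and q_D = 14.25.
Then q_C = 15.5 − (1/3)·14.25 = 10.75.
P_D = 159 − 3·14.25 − 2·10.75 = 94.75.

94.75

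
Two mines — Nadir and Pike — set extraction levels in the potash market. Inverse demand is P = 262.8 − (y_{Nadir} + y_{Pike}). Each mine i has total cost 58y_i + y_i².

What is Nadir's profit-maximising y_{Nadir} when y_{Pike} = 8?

Mine Nadir's profit: π = y_{Nadir}(262.8 − (y_{Nadir} + y_{Pike})) − 58y_{Nadir} − y_{Nadir}².
∂π/∂y_{Nadir} = 204.8 − 4y_{Nadir} − y_{Pike} = 0, so y_{Nadir} = 51.2 − 0.25y_{Pike}.
At y_{Pike} = 8: y_{Nadir} = 51.2 − 0.25·8 = 49.2.

49.2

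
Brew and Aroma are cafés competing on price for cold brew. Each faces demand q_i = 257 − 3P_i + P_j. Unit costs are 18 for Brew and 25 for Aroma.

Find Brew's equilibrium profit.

6021.12

Brew's profit: π = (P_{Brew} − 18)(257 − 3P_{Brew} + P_{Aroma}).
∂π/∂P_{Brew} = 311 − 6P_{Brew} + P_{Aroma} = 0 ⇒ P_{Brew} = 311/6 + (1/6)P_{Aroma}.
Similarly P_{Aroma} = 166/3 + (1/6)P_{Brew}.
Solving the two reaction functions simultaneously: (1 − (1/6)(1/6))P_{Brew} = 311/6 + (1/6)·(166/3), so (35/36)P_{Brew} = 1099/18 and P_{Brew} = 62.8.
Then P_{Aroma} = 166/3 + (1/6)·62.8 = 65.8.
q_{Brew} = 257 − 3·62.8 + 65.8 = 134.4.
Profit = (62.8 − 18)·134.4 = 6021.12.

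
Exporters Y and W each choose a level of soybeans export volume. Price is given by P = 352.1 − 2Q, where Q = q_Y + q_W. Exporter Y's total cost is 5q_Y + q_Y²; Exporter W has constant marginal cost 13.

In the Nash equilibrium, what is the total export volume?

102.53

Exporter Y's profit: π = q_Y(352.1 − 2(q_Y + q_W)) − 5q_Y − q_Y².
∂π/∂q_Y = 347.1 − 6q_Y − 2q_W = 0, so q_Y = 57.85 − (1/3)q_W.
For W: ∂π/∂q_W = 339.1 − 4q_W − 2q_Y = 0 ⇒ q_W = 84.775 − 0.5q_Y.
Substituting the second reaction function into the first: q_Y = 57.85 − (1/3)(84.775 − 0.5q_Y), which gives (5/6)q_Y = 3551/120 ⇒ q_Y = 35.51.
Then q_W = 84.775 − 0.5·35.51 = 67.02.
Total export volume: 35.51 + 67.02 = 102.53.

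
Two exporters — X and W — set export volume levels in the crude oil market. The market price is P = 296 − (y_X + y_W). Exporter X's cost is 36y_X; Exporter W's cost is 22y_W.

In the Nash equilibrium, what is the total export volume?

Exporter X's profit: π = y_X(296 − (y_X + y_W)) − 36y_X.
∂π/∂y_X = 260 − 2y_X − y_W = 0, so y_X = 130 − 0.5y_W.
By the same steps for W: y_W = 137 − 0.5y_X.
Solving the two reaction functions simultaneously: (1 − (−0.5)(−0.5))y_X = 130 − 0.5·137, so 0.75y_X = 61.5 and y_X = 82.
Then y_W = 137 − 0.5·82 = 96.
Total export volume: 82 + 96 = 178.

178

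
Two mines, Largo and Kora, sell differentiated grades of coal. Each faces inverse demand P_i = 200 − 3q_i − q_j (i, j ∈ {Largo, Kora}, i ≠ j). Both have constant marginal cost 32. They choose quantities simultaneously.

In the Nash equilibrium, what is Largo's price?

Mine Largo's profit: π = q_{Largo}(200 − 3q_{Largo} − q_{Kora}) − 32q_{Largo}.
∂π/∂q_{Largo} = 168 − 6q_{Largo} − q_{Kora} = 0 ⇒ q_{Largo} = 28 − (1/6)q_{Kora}.
The game is symmetric, so in equilibrium q_{Kora} = q_{Largo}: the reaction function gives (7/6)q_{Largo} = 28, hence q_{Largo} = 24.
P_{Largo} = 200 − 3·24 − 24 = 104.

104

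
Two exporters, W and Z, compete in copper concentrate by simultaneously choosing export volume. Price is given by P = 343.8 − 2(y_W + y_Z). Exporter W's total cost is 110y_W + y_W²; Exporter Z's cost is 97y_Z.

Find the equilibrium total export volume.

Exporter W's profit: π = y_W(343.8 − 2(y_W + y_Z)) − 110y_W − y_W².
∂π/∂y_W = 233.8 − 6y_W − 2y_Z = 0, so y_W = 1169/30 − (1/3)y_Z.
For Z: ∂π/∂y_Z = 246.8 − 4y_Z − 2y_W = 0 ⇒ y_Z = 61.7 − 0.5y_W.
Solving the two reaction functions simultaneously: (1 − (−1/3)(−0.5))y_W = 1169/30 − (1/3)·61.7, so (5/6)y_W = 18.4 and y_W = 22.08.
Then y_Z = 61.7 − 0.5·22.08 = 50.66.
Total export volume: 22.08 + 50.66 = 72.74.

72.74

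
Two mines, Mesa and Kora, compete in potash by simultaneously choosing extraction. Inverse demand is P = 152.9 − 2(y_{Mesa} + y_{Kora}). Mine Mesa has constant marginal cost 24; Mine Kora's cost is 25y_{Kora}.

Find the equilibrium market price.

Mine Mesa's profit: π = y_{Mesa}(152.9 − 2(y_{Mesa} + y_{Kora})) − 24y_{Mesa}.
∂π/∂y_{Mesa} = 128.9 − 4y_{Mesa} − 2y_{Kora} = 0, so y_{Mesa} = 32.225 − 0.5y_{Kora}.
By the same steps for Kora: y_{Kora} = 31.975 − 0.5y_{Mesa}.
Substituting the second reaction function into the first: y_{Mesa} = 32.225 − 0.5(31.975 − 0.5y_{Mesa}), which gives 0.75y_{Mesa} = 16.2375 ⇒ y_{Mesa} = 21.65.
Then y_{Kora} = 31.975 − 0.5·21.65 = 21.15.
Equilibrium price: P = 152.9 − 2·42.8 = 67.3.

67.3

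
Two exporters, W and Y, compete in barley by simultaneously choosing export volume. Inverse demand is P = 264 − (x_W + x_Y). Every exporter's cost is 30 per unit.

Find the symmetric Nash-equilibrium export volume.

78

Exporter W's profit: π = x_W(264 − (x_W + x_Y)) − 30x_W.
∂π/∂x_W = 234 − 2x_W − x_Y = 0, so x_W = 117 − 0.5x_Y.
By symmetry x_Y = x_W; substituting into the reaction function, 1.5x_W = 117 and x_W = 78.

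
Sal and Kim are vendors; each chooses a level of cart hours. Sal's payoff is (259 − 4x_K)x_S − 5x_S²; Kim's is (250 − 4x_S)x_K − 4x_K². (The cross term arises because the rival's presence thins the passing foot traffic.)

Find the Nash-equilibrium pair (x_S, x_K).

16.75, 22.875

Expanding Sal's payoff: 259x_S − 4x_Kx_S − 5x_S².
∂π/∂x_S = 259 − 4x_K − 10x_S = 0, so x_S = 25.9 − 0.4x_K.
Likewise for Kim: x_K = 31.25 − 0.5x_S.
Solving the two reaction functions simultaneously: (1 − (−0.4)(−0.5))x_S = 25.9 − 0.4·31.25, so 0.8x_S = 13.4 and x_S = 16.75.
Then x_K = 31.25 − 0.5·16.75 = 22.875.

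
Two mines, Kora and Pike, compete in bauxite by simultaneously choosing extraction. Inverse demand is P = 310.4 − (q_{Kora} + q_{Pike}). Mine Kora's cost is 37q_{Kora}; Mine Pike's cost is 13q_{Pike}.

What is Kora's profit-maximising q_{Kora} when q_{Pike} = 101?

Mine Kora's profit: π = q_{Kora}(310.4 − (q_{Kora} + q_{Pike})) − 37q_{Kora}.
∂π/∂q_{Kora} = 273.4 − 2q_{Kora} − q_{Pike} = 0, so q_{Kora} = 136.7 − 0.5q_{Pike}.
At q_{Pike} = 101: q_{Kora} = 136.7 − 0.5·101 = 86.2.

86.2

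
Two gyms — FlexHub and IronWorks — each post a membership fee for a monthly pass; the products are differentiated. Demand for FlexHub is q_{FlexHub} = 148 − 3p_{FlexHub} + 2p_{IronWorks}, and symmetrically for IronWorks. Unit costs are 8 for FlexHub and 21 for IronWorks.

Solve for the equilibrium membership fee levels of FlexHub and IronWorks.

FlexHub's profit: π = (p_{FlexHub} − 8)(148 − 3p_{FlexHub} + 2p_{IronWorks}).
∂π/∂p_{FlexHub} = 172 − 6p_{FlexHub} + 2p_{IronWorks} = 0 ⇒ p_{FlexHub} = 86/3 + (1/3)p_{IronWorks}.
Similarly p_{IronWorks} = 211/6 + (1/3)p_{FlexHub}.
Substituting the second reaction function into the first: p_{FlexHub} = 86/3 + (1/3)(211/6 + (1/3)p_{FlexHub}), which gives (8/9)p_{FlexHub} = 727/18 ⇒ p_{FlexHub} = 45.4375.
Then p_{IronWorks} = 211/6 + (1/3)·45.4375 = 50.3125.

45.4375, 50.3125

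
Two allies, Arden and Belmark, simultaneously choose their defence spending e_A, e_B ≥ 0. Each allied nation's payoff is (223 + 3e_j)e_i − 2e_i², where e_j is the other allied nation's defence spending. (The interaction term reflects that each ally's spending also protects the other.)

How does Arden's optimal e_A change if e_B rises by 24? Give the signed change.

Arden's payoff is (223 + 3e_B)e_A − 2e_A².
∂π/∂e_A = 223 + 3e_B − 4e_A = 0, so e_A = 55.75 + 0.75e_B.
The reaction-function slope is 0.75, so a 24-unit rise in e_B moves e_A by 0.75 × 24 = 18. Arden's best response rises — the actions are strategic complements.

18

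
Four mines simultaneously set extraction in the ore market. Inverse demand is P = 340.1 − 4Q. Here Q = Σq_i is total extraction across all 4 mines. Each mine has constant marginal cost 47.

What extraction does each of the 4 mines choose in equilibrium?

14.655

A representative mine's profit is π_i = q_i(340.1 − 4Q) − 47q_i, with Q = q_i + Σ_{j≠i} q_j.
First-order condition: 293.1 − 8q_i − 4Σ_{j≠i} q_j = 0.
In a symmetric equilibrium every mine chooses the same q, so Σ_{j≠i} q_j = 3q. The condition becomes 293.1 − 20q = 0, giving q = 293.1/20 = 14.655.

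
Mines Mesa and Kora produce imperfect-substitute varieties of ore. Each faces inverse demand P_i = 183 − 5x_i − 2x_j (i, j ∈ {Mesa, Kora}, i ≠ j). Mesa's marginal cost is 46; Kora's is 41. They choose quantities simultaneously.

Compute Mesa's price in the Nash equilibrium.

Mine Mesa's profit: π = x_{Mesa}(183 − 5x_{Mesa} − 2x_{Kora}) − 46x_{Mesa}.
∂π/∂x_{Mesa} = 137 − 10x_{Mesa} − 2x_{Kora} = 0 ⇒ x_{Mesa} = 13.7 − 0.2x_{Kora}.
Similarly x_{Kora} = 14.2 − 0.2x_{Mesa}.
Plugging x_{Kora} into Mesa's best response: x_{Mesa} = 13.7 − 0.2(14.2 − 0.2x_{Mesa}) ⇒ 0.96x_{Mesa} = 10.86, so x_{Mesa} = 11.3125.
Then x_{Kora} = 14.2 − 0.2·11.3125 = 11.9375.
P_{Mesa} = 183 − 5·11.3125 − 2·11.9375 = 102.5625.

102.5625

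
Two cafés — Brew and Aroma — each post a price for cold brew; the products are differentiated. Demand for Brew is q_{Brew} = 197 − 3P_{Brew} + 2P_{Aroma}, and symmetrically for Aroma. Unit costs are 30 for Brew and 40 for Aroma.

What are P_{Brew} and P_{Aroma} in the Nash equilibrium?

73.625, 77.375

Brew's profit: π = (P_{Brew} − 30)(197 − 3P_{Brew} + 2P_{Aroma}).
∂π/∂P_{Brew} = 287 − 6P_{Brew} + 2P_{Aroma} = 0 ⇒ P_{Brew} = 287/6 + (1/3)P_{Aroma}.
Similarly P_{Aroma} = 317/6 + (1/3)P_{Brew}.
Plugging P_{Aroma} into Brew's best response: P_{Brew} = 287/6 + (1/3)(317/6 + (1/3)P_{Brew}) ⇒ (8/9)P_{Brew} = 589/9, so P_{Brew} = 73.625.
Then P_{Aroma} = 317/6 + (1/3)·73.625 = 77.375.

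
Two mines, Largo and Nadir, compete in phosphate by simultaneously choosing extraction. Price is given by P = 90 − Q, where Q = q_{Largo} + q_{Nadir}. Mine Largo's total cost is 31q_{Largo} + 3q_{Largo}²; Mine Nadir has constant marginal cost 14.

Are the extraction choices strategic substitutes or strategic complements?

Mine Largo's profit: π = q_{Largo}(90 − (q_{Largo} + q_{Nadir})) − 31q_{Largo} − 3q_{Largo}².
∂π/∂q_{Largo} = 59 − 8q_{Largo} − q_{Nadir} = 0, so q_{Largo} = 7.375 − 0.125q_{Nadir}.
The best-response slope dq_{Largo}/dq_{Nadir} = −0.125 < 0: the reaction function is downward-sloping, so the choices are strategic substitutes.

strategic substitutes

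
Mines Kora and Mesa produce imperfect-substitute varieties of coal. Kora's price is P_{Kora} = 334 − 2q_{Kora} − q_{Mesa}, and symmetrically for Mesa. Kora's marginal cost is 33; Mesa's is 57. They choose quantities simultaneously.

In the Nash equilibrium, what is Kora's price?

156.6

Mine Kora's profit: π = q_{Kora}(334 − 2q_{Kora} − q_{Mesa}) − 33q_{Kora}.
∂π/∂q_{Kora} = 301 − 4q_{Kora} − q_{Mesa} = 0 ⇒ q_{Kora} = 75.25 − 0.25q_{Mesa}.
Similarly q_{Mesa} = 69.25 − 0.25q_{Kora}.
Plugging q_{Mesa} into Kora's best response: q_{Kora} = 75.25 − 0.25(69.25 − 0.25q_{Kora}) ⇒ 0.9375q_{Kora} = 57.9375, so q_{Kora} = 61.8.
Then q_{Mesa} = 69.25 − 0.25·61.8 = 53.8.
P_{Kora} = 334 − 2·61.8 − 53.8 = 156.6.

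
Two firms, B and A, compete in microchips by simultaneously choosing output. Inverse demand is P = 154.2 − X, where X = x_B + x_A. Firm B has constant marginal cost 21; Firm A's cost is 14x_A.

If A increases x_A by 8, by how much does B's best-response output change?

-4

Firm B's profit: π = x_B(154.2 − (x_B + x_A)) − 21x_B.
∂π/∂x_B = 133.2 − 2x_B − x_A = 0, so x_B = 66.6 − 0.5x_A.
The reaction-function slope is −0.5, so an 8-unit rise in x_A moves x_B by −0.5 × 8 = −4. B's best response falls — the actions are strategic substitutes.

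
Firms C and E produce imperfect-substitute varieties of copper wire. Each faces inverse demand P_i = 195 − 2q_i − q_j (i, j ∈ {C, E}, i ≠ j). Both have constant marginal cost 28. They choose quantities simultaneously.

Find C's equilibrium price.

Firm C's profit: π = q_C(195 − 2q_C − q_E) − 28q_C.
∂π/∂q_C = 167 − 4q_C − q_E = 0 ⇒ q_C = 41.75 − 0.25q_E.
The game is symmetric, so in equilibrium q_E = q_C: the reaction function gives 1.25q_C = 41.75, hence q_C = 33.4.
P_C = 195 − 2·33.4 − 33.4 = 94.8.

94.8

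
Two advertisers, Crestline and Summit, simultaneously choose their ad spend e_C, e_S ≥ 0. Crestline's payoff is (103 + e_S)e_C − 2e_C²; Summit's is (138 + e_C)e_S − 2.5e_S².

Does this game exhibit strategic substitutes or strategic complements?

strategic complements

Expanding Crestline's payoff: 103e_C + e_Se_C − 2e_C².
∂π/∂e_C = 103 + e_S − 4e_C = 0, so e_C = 25.75 + 0.25e_S.
The best-response slope de_C/de_S = 0.25 > 0: the reaction function is upward-sloping, so the choices are strategic complements.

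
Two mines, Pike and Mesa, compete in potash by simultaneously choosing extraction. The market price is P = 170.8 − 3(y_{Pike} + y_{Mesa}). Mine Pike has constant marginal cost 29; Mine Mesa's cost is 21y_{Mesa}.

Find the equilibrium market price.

Mine Pike's profit: π = y_{Pike}(170.8 − 3(y_{Pike} + y_{Mesa})) − 29y_{Pike}.
∂π/∂y_{Pike} = 141.8 − 6y_{Pike} − 3y_{Mesa} = 0, so y_{Pike} = 709/30 − 0.5y_{Mesa}.
By the same steps for Mesa: y_{Mesa} = 749/30 − 0.5y_{Pike}.
Plugging y_{Mesa} into Pike's best response: y_{Pike} = 709/30 − 0.5(749/30 − 0.5y_{Pike}) ⇒ 0.75y_{Pike} = 11.15, so y_{Pike} = 223/15.
Then y_{Mesa} = 749/30 − 0.5·(223/15) = 263/15.
Equilibrium price: P = 170.8 − 3·32.4 = 73.6.

73.6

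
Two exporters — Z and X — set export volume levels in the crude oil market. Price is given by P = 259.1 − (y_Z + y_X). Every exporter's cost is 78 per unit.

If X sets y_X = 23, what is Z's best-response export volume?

Exporter Z's profit: π = y_Z(259.1 − (y_Z + y_X)) − 78y_Z.
∂π/∂y_Z = 181.1 − 2y_Z − y_X = 0, so y_Z = 90.55 − 0.5y_X.
At y_X = 23: y_Z = 90.55 − 0.5·23 = 79.05.

79.05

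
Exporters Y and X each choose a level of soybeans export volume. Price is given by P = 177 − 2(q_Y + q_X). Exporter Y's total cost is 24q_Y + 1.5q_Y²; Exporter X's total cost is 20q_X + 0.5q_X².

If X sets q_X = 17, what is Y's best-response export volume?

17

Exporter Y's profit: π = q_Y(177 − 2(q_Y + q_X)) − 24q_Y − 1.5q_Y².
∂π/∂q_Y = 153 − 7q_Y − 2q_X = 0, so q_Y = 153/7 − (2/7)q_X.
At q_X = 17: q_Y = 153/7 − (2/7)·17 = 17.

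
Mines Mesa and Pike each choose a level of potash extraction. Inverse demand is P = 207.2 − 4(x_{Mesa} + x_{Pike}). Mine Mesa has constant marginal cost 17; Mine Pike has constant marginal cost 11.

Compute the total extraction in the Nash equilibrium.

32.2

Mine Mesa's profit: π = x_{Mesa}(207.2 − 4(x_{Mesa} + x_{Pike})) − 17x_{Mesa}.
∂π/∂x_{Mesa} = 190.2 − 8x_{Mesa} − 4x_{Pike} = 0, so x_{Mesa} = 23.775 − 0.5x_{Pike}.
By the same steps for Pike: x_{Pike} = 24.525 − 0.5x_{Mesa}.
Plugging x_{Pike} into Mesa's best response: x_{Mesa} = 23.775 − 0.5(24.525 − 0.5x_{Mesa}) ⇒ 0.75x_{Mesa} = 11.5125, so x_{Mesa} = 15.35.
Then x_{Pike} = 24.525 − 0.5·15.35 = 16.85.
Total extraction: 15.35 + 16.85 = 32.2.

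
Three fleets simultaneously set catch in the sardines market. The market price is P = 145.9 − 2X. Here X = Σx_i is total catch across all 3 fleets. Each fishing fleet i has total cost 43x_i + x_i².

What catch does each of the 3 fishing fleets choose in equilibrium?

A representative fishing fleet's profit is π_i = x_i(145.9 − 2X) − 43x_i − x_i², with X = x_i + Σ_{j≠i} x_j.
First-order condition: 102.9 − 6x_i − 2Σ_{j≠i} x_j = 0.
Imposing symmetry (x_j = x for all j) turns Σ_{j≠i} x_j into 2x, so 102.9 = 10x and x = 10.29.

10.29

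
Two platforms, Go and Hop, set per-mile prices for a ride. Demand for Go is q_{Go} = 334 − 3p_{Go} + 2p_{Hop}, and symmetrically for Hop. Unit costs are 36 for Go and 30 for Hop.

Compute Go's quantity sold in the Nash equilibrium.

220.125

Go's profit: π = (p_{Go} − 36)(334 − 3p_{Go} + 2p_{Hop}).
∂π/∂p_{Go} = 442 − 6p_{Go} + 2p_{Hop} = 0 ⇒ p_{Go} = 221/3 + (1/3)p_{Hop}.
Similarly p_{Hop} = 212/3 + (1/3)p_{Go}.
Substituting the second reaction function into the first: p_{Go} = 221/3 + (1/3)(212/3 + (1/3)p_{Go}), which gives (8/9)p_{Go} = 875/9 ⇒ p_{Go} = 109.375.
Then p_{Hop} = 212/3 + (1/3)·109.375 = 107.125.
q_{Go} = 334 − 3·109.375 + 2·107.125 = 220.125.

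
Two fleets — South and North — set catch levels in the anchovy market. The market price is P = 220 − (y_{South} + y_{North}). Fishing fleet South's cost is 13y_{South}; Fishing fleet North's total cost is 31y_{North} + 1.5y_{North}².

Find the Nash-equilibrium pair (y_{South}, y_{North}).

94, 19

Fishing fleet South's profit: π = y_{South}(220 − (y_{South} + y_{North})) − 13y_{South}.
∂π/∂y_{South} = 207 − 2y_{South} − y_{North} = 0, so y_{South} = 103.5 − 0.5y_{North}.
For North: ∂π/∂y_{North} = 189 − 5y_{North} − y_{South} = 0 ⇒ y_{North} = 37.8 − 0.2y_{South}.
Substituting the second reaction function into the first: y_{South} = 103.5 − 0.5(37.8 − 0.2y_{South}), which gives 0.9y_{South} = 84.6 ⇒ y_{South} = 94.
Then y_{North} = 37.8 − 0.2·94 = 19.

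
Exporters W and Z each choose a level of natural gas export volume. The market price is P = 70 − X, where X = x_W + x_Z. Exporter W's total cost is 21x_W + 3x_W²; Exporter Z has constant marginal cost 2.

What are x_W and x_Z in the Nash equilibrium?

2, 33

Exporter W's profit: π = x_W(70 − (x_W + x_Z)) − 21x_W − 3x_W².
∂π/∂x_W = 49 − 8x_W − x_Z = 0, so x_W = 6.125 − 0.125x_Z.
For Z: ∂π/∂x_Z = 68 − 2x_Z − x_W = 0 ⇒ x_Z = 34 − 0.5x_W.
Solving the two reaction functions simultaneously: (1 − (−0.125)(−0.5))x_W = 6.125 − 0.125·34, so 0.9375x_W = 1.875 and x_W = 2.
Then x_Z = 34 − 0.5·2 = 33.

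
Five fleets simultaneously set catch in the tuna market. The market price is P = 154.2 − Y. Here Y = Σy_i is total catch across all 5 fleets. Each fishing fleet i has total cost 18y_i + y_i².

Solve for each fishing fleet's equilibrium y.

A representative fishing fleet's profit is π_i = y_i(154.2 − Y) − 18y_i − y_i², with Y = y_i + Σ_{j≠i} y_j.
First-order condition: 136.2 − 4y_i − Σ_{j≠i} y_j = 0.
Imposing symmetry (y_j = y for all j) turns Σ_{j≠i} y_j into 4y, so 136.2 = 8y and y = 17.025.

17.025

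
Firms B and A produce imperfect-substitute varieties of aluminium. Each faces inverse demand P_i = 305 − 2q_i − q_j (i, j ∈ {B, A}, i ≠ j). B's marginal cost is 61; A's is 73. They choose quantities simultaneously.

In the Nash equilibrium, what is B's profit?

4920.32

Firm B's profit: π = q_B(305 − 2q_B − q_A) − 61q_B.
∂π/∂q_B = 244 − 4q_B − q_A = 0 ⇒ q_B = 61 − 0.25q_A.
Similarly q_A = 58 − 0.25q_B.
Plugging q_A into B's best response: q_B = 61 − 0.25(58 − 0.25q_B) ⇒ 0.9375q_B = 46.5, so q_B = 49.6.
Then q_A = 58 − 0.25·49.6 = 45.6.
P_B = 305 − 2·49.6 − 45.6 = 160.2.
Profit = (160.2 − 61)·49.6 = 4920.32.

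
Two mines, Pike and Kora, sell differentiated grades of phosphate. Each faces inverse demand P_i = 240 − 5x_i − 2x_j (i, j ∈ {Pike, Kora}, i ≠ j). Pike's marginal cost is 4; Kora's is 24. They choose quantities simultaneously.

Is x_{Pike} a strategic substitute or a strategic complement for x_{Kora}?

Mine Pike's profit: π = x_{Pike}(240 − 5x_{Pike} − 2x_{Kora}) − 4x_{Pike}.
∂π/∂x_{Pike} = 236 − 10x_{Pike} − 2x_{Kora} = 0 ⇒ x_{Pike} = 23.6 − 0.2x_{Kora}.
The best-response slope dx_{Pike}/dx_{Kora} = −0.2 < 0: the reaction function is downward-sloping, so the choices are strategic substitutes.

strategic substitutes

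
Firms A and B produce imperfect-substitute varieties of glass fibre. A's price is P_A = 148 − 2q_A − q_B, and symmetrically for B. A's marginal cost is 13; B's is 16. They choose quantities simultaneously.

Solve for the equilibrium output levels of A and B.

Firm A's profit: π = q_A(148 − 2q_A − q_B) − 13q_A.
∂π/∂q_A = 135 − 4q_A − q_B = 0 ⇒ q_A = 33.75 − 0.25q_B.
Similarly q_B = 33 − 0.25q_A.
Plugging q_B into A's best response: q_A = 33.75 − 0.25(33 − 0.25q_A) ⇒ 0.9375q_A = 25.5, so q_A = 27.2.
Then q_B = 33 − 0.25·27.2 = 26.2.

27.2, 26.2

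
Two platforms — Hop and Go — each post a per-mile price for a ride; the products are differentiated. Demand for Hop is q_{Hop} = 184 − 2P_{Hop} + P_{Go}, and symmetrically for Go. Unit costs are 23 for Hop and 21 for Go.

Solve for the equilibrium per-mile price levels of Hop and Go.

Hop's profit: π = (P_{Hop} − 23)(184 − 2P_{Hop} + P_{Go}).
∂π/∂P_{Hop} = 230 − 4P_{Hop} + P_{Go} = 0 ⇒ P_{Hop} = 57.5 + 0.25P_{Go}.
Similarly P_{Go} = 56.5 + 0.25P_{Hop}.
Solving the two reaction functions simultaneously: (1 − (0.25)(0.25))P_{Hop} = 57.5 + 0.25·56.5, so 0.9375P_{Hop} = 71.625 and P_{Hop} = 76.4.
Then P_{Go} = 56.5 + 0.25·76.4 = 75.6.

76.4, 75.6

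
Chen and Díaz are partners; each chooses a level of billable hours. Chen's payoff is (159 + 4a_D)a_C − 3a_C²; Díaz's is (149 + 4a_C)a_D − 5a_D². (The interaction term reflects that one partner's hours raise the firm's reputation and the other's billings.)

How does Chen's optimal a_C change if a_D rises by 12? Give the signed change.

Expanding Chen's payoff: 159a_C + 4a_Da_C − 3a_C².
∂π/∂a_C = 159 + 4a_D − 6a_C = 0, so a_C = 26.5 + (2/3)a_D.
The reaction-function slope is 2/3, so a 12-unit rise in a_D moves a_C by 2/3 × 12 = 8. Chen's best response rises — the actions are strategic complements.

8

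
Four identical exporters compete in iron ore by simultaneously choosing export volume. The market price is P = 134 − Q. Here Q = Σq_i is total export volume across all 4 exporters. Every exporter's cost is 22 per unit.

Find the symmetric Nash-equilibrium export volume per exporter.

22.4

A representative exporter's profit is π_i = q_i(134 − Q) − 22q_i, with Q = q_i + Σ_{j≠i} q_j.
First-order condition: 112 − 2q_i − Σ_{j≠i} q_j = 0.
In a symmetric equilibrium every exporter chooses the same q, so Σ_{j≠i} q_j = 3q. The condition becomes 112 − 5q = 0, giving q = 112/5 = 22.4.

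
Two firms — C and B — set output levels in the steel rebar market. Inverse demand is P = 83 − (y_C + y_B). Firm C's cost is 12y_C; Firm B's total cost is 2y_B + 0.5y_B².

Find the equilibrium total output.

44.6

Firm C's profit: π = y_C(83 − (y_C + y_B)) − 12y_C.
∂π/∂y_C = 71 − 2y_C − y_B = 0, so y_C = 35.5 − 0.5y_B.
For B: ∂π/∂y_B = 81 − 3y_B − y_C = 0 ⇒ y_B = 27 − (1/3)y_C.
Plugging y_B into C's best response: y_C = 35.5 − 0.5(27 − (1/3)y_C) ⇒ (5/6)y_C = 22, so y_C = 26.4.
Then y_B = 27 − (1/3)·26.4 = 18.2.
Total output: 26.4 + 18.2 = 44.6.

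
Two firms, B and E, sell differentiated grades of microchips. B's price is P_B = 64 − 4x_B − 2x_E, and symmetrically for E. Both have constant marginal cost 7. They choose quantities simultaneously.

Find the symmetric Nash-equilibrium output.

Firm B's profit: π = x_B(64 − 4x_B − 2x_E) − 7x_B.
∂π/∂x_B = 57 − 8x_B − 2x_E = 0 ⇒ x_B = 7.125 − 0.25x_E.
By symmetry x_E = x_B; substituting into the reaction function, 1.25x_B = 7.125 and x_B = 5.7.

5.7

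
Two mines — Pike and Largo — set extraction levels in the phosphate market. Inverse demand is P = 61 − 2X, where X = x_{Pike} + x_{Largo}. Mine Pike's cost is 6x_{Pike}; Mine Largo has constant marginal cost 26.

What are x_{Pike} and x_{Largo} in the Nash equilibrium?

Mine Pike's profit: π = x_{Pike}(61 − 2(x_{Pike} + x_{Largo})) − 6x_{Pike}.
∂π/∂x_{Pike} = 55 − 4x_{Pike} − 2x_{Largo} = 0, so x_{Pike} = 13.75 − 0.5x_{Largo}.
By the same steps for Largo: x_{Largo} = 8.75 − 0.5x_{Pike}.
Plugging x_{Largo} into Pike's best response: x_{Pike} = 13.75 − 0.5(8.75 − 0.5x_{Pike}) ⇒ 0.75x_{Pike} = 9.375, so x_{Pike} = 12.5.
Then x_{Largo} = 8.75 − 0.5·12.5 = 2.5.

12.5, 2.5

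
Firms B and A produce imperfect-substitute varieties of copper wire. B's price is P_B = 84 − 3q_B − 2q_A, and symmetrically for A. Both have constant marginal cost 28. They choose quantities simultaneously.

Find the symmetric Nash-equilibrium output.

Firm B's profit: π = q_B(84 − 3q_B − 2q_A) − 28q_B.
∂π/∂q_B = 56 − 6q_B − 2q_A = 0 ⇒ q_B = 28/3 − (1/3)q_A.
By symmetry q_A = q_B; substituting into the reaction function, (4/3)q_B = 28/3 and q_B = 7.

7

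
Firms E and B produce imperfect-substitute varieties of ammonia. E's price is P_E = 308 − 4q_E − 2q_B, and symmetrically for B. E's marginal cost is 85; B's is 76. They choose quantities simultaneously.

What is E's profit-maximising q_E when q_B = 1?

Firm E's profit: π = q_E(308 − 4q_E − 2q_B) − 85q_E.
∂π/∂q_E = 223 − 8q_E − 2q_B = 0 ⇒ q_E = 27.875 − 0.25q_B.
At q_B = 1: q_E = 27.875 − 0.25·1 = 27.625.

27.625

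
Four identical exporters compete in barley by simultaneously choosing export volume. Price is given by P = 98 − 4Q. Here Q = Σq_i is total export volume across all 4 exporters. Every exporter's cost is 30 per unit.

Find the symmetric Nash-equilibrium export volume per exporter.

A representative exporter's profit is π_i = q_i(98 − 4Q) − 30q_i, with Q = q_i + Σ_{j≠i} q_j.
First-order condition: 68 − 8q_i − 4Σ_{j≠i} q_j = 0.
With identical exporters, set every q_j = q: then 68 − 8q − 12q = 0, i.e. q = 68/20 = 3.4.

3.4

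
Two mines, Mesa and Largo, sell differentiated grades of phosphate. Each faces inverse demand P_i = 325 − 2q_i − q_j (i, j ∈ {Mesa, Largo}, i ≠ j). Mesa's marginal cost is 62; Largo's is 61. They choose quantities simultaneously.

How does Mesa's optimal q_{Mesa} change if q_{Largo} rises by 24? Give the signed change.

-6

Mine Mesa's profit: π = q_{Mesa}(325 − 2q_{Mesa} − q_{Largo}) − 62q_{Mesa}.
∂π/∂q_{Mesa} = 263 − 4q_{Mesa} − q_{Largo} = 0 ⇒ q_{Mesa} = 65.75 − 0.25q_{Largo}.
The reaction-function slope is −0.25, so a 24-unit rise in q_{Largo} moves q_{Mesa} by −0.25 × 24 = −6. Mesa's best response falls — the actions are strategic substitutes.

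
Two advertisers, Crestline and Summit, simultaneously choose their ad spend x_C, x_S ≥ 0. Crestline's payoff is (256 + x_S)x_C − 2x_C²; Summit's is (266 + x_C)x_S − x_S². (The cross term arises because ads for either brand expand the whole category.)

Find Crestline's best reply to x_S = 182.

Expanding Crestline's payoff: 256x_C + x_Sx_C − 2x_C².
∂π/∂x_C = 256 + x_S − 4x_C = 0, so x_C = 64 + 0.25x_S.
At x_S = 182: x_C = 64 + 0.25·182 = 109.5.

109.5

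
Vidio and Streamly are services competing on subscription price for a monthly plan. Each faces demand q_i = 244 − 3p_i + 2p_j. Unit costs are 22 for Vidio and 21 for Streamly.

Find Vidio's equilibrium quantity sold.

Vidio's profit: π = (p_{Vidio} − 22)(244 − 3p_{Vidio} + 2p_{Streamly}).
∂π/∂p_{Vidio} = 310 − 6p_{Vidio} + 2p_{Streamly} = 0 ⇒ p_{Vidio} = 155/3 + (1/3)p_{Streamly}.
Similarly p_{Streamly} = 307/6 + (1/3)p_{Vidio}.
Substituting the second reaction function into the first: p_{Vidio} = 155/3 + (1/3)(307/6 + (1/3)p_{Vidio}), which gives (8/9)p_{Vidio} = 1237/18 ⇒ p_{Vidio} = 77.3125.
Then p_{Streamly} = 307/6 + (1/3)·77.3125 = 76.9375.
q_{Vidio} = 244 − 3·77.3125 + 2·76.9375 = 165.9375.

165.9375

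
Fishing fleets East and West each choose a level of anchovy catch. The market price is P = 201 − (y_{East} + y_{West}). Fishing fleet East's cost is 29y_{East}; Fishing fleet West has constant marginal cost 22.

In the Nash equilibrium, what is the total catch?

117

Fishing fleet East's profit: π = y_{East}(201 − (y_{East} + y_{West})) − 29y_{East}.
∂π/∂y_{East} = 172 − 2y_{East} − y_{West} = 0, so y_{East} = 86 − 0.5y_{West}.
By the same steps for West: y_{West} = 89.5 − 0.5y_{East}.
Solving the two reaction functions simultaneously: (1 − (−0.5)(−0.5))y_{East} = 86 − 0.5·89.5, so 0.75y_{East} = 41.25 and y_{East} = 55.
Then y_{West} = 89.5 − 0.5·55 = 62.
Total catch: 55 + 62 = 117.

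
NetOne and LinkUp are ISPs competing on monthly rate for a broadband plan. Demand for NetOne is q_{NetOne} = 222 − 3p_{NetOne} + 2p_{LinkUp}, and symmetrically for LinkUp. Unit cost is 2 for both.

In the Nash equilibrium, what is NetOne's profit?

NetOne's profit: π = (p_{NetOne} − 2)(222 − 3p_{NetOne} + 2p_{LinkUp}).
∂π/∂p_{NetOne} = 228 − 6p_{NetOne} + 2p_{LinkUp} = 0 ⇒ p_{NetOne} = 38 + (1/3)p_{LinkUp}.
Setting p_{NetOne} = p_{LinkUp} in the reaction function: p_{NetOne} = 38 + (1/3)p_{NetOne}, so p_{NetOne} = 38 / (2/3) = 57.
q_{NetOne} = 222 − 3·57 + 2·57 = 165.
Profit = (57 − 2)·165 = 9075.

9075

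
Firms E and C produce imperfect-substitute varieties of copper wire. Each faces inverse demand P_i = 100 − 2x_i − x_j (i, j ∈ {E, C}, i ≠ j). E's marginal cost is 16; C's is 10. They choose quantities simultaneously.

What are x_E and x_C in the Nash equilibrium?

16.4, 18.4

Firm E's profit: π = x_E(100 − 2x_E − x_C) − 16x_E.
∂π/∂x_E = 84 − 4x_E − x_C = 0 ⇒ x_E = 21 − 0.25x_C.
Similarly x_C = 22.5 − 0.25x_E.
Substituting the second reaction function into the first: x_E = 21 − 0.25(22.5 − 0.25x_E), which gives 0.9375x_E = 15.375 ⇒ x_E = 16.4.
Then x_C = 22.5 − 0.25·16.4 = 18.4.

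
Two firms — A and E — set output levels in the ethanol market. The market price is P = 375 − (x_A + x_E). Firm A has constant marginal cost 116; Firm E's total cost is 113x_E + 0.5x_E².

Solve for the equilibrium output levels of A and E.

103, 53

Firm A's profit: π = x_A(375 − (x_A + x_E)) − 116x_A.
∂π/∂x_A = 259 − 2x_A − x_E = 0, so x_A = 129.5 − 0.5x_E.
For E: ∂π/∂x_E = 262 − 3x_E − x_A = 0 ⇒ x_E = 262/3 − (1/3)x_A.
Plugging x_E into A's best response: x_A = 129.5 − 0.5(262/3 − (1/3)x_A) ⇒ (5/6)x_A = 515/6, so x_A = 103.
Then x_E = 262/3 − (1/3)·103 = 53.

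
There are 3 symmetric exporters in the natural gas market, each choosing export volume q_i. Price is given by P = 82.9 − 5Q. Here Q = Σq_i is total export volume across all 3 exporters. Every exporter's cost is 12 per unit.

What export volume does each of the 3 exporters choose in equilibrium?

3.545

A representative exporter's profit is π_i = q_i(82.9 − 5Q) − 12q_i, with Q = q_i + Σ_{j≠i} q_j.
First-order condition: 70.9 − 10q_i − 5Σ_{j≠i} q_j = 0.
In a symmetric equilibrium every exporter chooses the same q, so Σ_{j≠i} q_j = 2q. The condition becomes 70.9 − 20q = 0, giving q = 70.9/20 = 3.545.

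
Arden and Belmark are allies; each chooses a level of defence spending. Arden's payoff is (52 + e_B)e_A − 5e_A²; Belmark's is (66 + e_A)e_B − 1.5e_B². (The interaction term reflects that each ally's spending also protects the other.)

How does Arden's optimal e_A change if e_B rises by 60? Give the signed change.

Expanding Arden's payoff: 52e_A + e_Be_A − 5e_A².
∂π/∂e_A = 52 + e_B − 10e_A = 0, so e_A = 5.2 + 0.1e_B.
The reaction-function slope is 0.1, so a 60-unit rise in e_B moves e_A by 0.1 × 60 = 6. Arden's best response rises — the actions are strategic complements.

6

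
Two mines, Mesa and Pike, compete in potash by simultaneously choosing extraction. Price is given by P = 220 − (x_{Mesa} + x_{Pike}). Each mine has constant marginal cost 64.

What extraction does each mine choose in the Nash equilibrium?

52

Mine Mesa's profit: π = x_{Mesa}(220 − (x_{Mesa} + x_{Pike})) − 64x_{Mesa}.
∂π/∂x_{Mesa} = 156 − 2x_{Mesa} − x_{Pike} = 0, so x_{Mesa} = 78 − 0.5x_{Pike}.
The game is symmetric, so in equilibrium x_{Pike} = x_{Mesa}: the reaction function gives 1.5x_{Mesa} = 78, hence x_{Mesa} = 52.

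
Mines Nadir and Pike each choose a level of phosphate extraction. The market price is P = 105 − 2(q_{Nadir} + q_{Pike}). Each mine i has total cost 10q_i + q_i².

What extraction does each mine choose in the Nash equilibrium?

11.875

Mine Nadir's profit: π = q_{Nadir}(105 − 2(q_{Nadir} + q_{Pike})) − 10q_{Nadir} − q_{Nadir}².
∂π/∂q_{Nadir} = 95 − 6q_{Nadir} − 2q_{Pike} = 0, so q_{Nadir} = 95/6 − (1/3)q_{Pike}.
By symmetry q_{Pike} = q_{Nadir}; substituting into the reaction function, (4/3)q_{Nadir} = 95/6 and q_{Nadir} = 11.875.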